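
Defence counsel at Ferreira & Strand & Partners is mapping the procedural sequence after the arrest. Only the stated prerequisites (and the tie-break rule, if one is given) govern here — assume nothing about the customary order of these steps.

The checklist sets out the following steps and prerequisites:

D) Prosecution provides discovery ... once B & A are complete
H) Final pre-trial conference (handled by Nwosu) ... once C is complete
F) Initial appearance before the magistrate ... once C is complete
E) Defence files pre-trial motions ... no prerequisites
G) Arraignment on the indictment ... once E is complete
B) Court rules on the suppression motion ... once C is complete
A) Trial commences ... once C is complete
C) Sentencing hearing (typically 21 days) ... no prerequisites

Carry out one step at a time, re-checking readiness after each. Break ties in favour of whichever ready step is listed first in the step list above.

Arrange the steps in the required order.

Nothing is required for E and C. E is listed earlier → E first.
Now G and C have their prerequisites met. G is listed earlier, so G next.
That leaves C as the only ready step → C.
Ready: H, F, B and A. H is listed earlier → H.
Now F, B and A have their prerequisites met. F is listed earlier, so F next.
B and A are both available; B is listed earlier → B.
A needed C, now all done → A.
Next only D has its prerequisites met → D.

E G C H F B A D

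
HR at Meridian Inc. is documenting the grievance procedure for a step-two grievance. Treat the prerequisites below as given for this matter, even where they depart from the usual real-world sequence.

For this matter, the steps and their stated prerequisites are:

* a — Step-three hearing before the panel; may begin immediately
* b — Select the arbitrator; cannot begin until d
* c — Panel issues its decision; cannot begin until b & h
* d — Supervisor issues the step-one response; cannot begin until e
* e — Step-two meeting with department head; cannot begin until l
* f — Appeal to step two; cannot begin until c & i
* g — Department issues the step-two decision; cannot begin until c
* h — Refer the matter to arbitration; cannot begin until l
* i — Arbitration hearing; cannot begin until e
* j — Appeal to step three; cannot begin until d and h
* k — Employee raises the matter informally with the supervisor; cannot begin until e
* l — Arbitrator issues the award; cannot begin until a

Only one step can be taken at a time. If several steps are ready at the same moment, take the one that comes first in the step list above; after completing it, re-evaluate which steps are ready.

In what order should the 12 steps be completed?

a → l → e → d → b → h → c → g → i → f → j → k

Only a has no prerequisites, so it is first.
That leaves l as the only ready step → l.
Ready: e and h. e is listed earlier → e.
d, i and k now also ready, so the ready set is {d, h, i, k}; d is listed earlier → d.
b now also ready, so the ready set is {b, h, i, k}; b is listed earlier → b.
h, i and k are all available; h is listed earlier → h.
c and j now also ready, so the ready set is {c, i, j, k}; c is listed earlier → c.
Ready: g, i, j and k. g is listed earlier → g.
Ready: i, j and k. i is listed earlier → i.
f, j and k are all available; f is listed earlier → f.
Ready: j and k. j is listed earlier → j.
That leaves k as the only ready step → k.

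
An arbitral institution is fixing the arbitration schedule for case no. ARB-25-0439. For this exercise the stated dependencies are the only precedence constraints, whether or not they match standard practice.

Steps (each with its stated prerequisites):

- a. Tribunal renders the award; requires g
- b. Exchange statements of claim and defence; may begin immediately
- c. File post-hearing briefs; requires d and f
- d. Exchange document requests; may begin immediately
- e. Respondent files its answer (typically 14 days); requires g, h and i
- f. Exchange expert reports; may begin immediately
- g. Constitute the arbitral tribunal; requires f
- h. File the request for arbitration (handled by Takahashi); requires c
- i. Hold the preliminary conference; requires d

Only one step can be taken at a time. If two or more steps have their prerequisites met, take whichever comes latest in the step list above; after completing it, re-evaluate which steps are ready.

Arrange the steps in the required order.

f → g → d → i → c → h → e → b → a

f, d and b have no prerequisites; f is listed later, so f is first.
g, d and b are all available; g is listed later → g.
a now also ready, so the ready set is {d, b, a}; d is listed later → d.
i and c now also ready, so the ready set is {i, c, b, a}; i is listed later → i.
Now c, b and a have their prerequisites met. c is listed later, so c next.
h now also ready, so the ready set is {h, b, a}; h is listed later → h.
e now also ready, so the ready set is {e, b, a}; e is listed later → e.
Now b and a have their prerequisites met. b is listed later, so b next.
a needed g, now all done → a.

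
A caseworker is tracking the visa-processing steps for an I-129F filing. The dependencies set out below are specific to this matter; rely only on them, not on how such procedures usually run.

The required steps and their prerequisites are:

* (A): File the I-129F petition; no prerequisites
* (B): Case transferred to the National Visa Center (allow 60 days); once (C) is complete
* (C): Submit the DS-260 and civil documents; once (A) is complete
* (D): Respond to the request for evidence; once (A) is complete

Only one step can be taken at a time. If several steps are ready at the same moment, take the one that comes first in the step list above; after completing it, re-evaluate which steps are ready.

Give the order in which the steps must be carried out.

(A) is the only step with nothing outstanding, so it goes first.
(C) and (D) are both available; (C) is listed earlier → (C).
(B) and (D) are both available; (B) is listed earlier → (B).
(D) needed (A), now all done → (D).

(A) (C) (B) (D)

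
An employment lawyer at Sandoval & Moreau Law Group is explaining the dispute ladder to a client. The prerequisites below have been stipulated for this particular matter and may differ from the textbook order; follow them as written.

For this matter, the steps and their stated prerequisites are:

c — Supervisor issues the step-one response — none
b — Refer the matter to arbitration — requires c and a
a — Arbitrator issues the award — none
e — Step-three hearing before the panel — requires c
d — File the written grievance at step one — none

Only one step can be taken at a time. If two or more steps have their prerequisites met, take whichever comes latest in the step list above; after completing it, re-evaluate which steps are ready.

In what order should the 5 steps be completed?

d a c e b

d, a and c have no prerequisites; d is listed later, so d is first.
a and c are both available; a is listed later → a.
Next only c has its prerequisites met → c.
e and b are both available; e is listed later → e.
b is the only step now ready → b.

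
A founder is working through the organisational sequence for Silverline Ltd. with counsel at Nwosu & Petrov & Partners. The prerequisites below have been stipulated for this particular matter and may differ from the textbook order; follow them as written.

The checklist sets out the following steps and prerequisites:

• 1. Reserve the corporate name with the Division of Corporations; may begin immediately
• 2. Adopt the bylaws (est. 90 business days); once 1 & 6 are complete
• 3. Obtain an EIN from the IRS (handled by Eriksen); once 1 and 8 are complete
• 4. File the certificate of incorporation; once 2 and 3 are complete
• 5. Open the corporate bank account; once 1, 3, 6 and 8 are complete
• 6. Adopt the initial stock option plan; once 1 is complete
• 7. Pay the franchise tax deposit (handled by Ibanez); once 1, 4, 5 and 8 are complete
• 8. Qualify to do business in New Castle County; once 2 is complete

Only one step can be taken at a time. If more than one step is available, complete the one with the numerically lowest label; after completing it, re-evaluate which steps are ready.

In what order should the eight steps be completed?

1, 6, 2, 8, 3, 4, 5, 7

Only 1 has no prerequisites, so it is first.
6 needed 1, now all done → 6.
That leaves 2 as the only ready step → 2.
8 needed 2, now all done → 8.
3 needed 1 and 8, now all done → 3.
4 and 5 are both available; 4 has the earlier label → 4.
Next only 5 has its prerequisites met → 5.
7 needed 1, 4, 5 and 8, now all done → 7.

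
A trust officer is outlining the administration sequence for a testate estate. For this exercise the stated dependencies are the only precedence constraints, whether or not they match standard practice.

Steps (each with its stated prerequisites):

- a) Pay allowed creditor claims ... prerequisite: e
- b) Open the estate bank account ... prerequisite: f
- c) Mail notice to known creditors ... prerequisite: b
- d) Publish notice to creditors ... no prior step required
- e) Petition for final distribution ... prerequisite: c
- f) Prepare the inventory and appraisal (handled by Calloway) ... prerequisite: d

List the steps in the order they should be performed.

d, f, b, c, e, a

d is the only step with nothing outstanding, so it goes first.
Next only f has its prerequisites met → f.
Next only b has its prerequisites met → b.
c is the only step now ready → c.
e is the only step now ready → e.
That leaves a as the only ready step → a.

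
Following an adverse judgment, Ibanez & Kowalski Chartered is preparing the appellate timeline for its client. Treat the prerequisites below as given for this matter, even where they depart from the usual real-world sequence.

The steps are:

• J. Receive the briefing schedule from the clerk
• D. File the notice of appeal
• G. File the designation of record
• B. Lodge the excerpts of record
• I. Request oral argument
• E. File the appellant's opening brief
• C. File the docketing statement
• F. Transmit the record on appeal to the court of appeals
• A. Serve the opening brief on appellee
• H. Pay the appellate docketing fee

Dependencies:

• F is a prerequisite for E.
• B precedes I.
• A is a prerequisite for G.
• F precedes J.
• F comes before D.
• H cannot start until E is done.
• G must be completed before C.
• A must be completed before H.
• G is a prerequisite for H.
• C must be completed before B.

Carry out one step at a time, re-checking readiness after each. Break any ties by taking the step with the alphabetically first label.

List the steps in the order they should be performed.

A and F have no prerequisites; A has the earlier label, so A is first.
G now also ready, so the ready set is {F, G}; F has the earlier label → F.
D, E and J now also ready, so the ready set is {D, E, G, J}; D has the earlier label → D.
E, G and J are all available; E has the earlier label → E.
Now G and J have their prerequisites met. G has the earlier label, so G next.
Ready: C, H and J. C has the earlier label → C.
B now also ready, so the ready set is {B, H, J}; B has the earlier label → B.
H, I and J are all available; H has the earlier label → H.
Now I and J have their prerequisites met. I has the earlier label, so I next.
J is the only step now ready → J.

A, F, D, E, G, C, B, H, I, J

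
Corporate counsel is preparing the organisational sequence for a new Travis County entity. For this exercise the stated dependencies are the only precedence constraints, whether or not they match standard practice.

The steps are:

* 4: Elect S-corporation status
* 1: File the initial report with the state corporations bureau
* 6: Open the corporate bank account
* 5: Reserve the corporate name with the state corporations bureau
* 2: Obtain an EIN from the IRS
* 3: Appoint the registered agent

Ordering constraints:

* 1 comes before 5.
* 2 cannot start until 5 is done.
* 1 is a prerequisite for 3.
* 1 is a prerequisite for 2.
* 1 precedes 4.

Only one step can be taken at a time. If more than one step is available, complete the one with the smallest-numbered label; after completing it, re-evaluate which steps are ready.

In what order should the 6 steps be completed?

1 and 6 have no prerequisites; 1 has the earlier label, so 1 is first.
3, 4 and 5 now also ready, so the ready set is {3, 4, 5, 6}; 3 has the earlier label → 3.
Ready: 4, 5 and 6. 4 has the earlier label → 4.
Now 5 and 6 have their prerequisites met. 5 has the earlier label, so 5 next.
2 and 6 are both available; 2 has the earlier label → 2.
That leaves 6 as the only ready step → 6.

1 3 4 5 2 6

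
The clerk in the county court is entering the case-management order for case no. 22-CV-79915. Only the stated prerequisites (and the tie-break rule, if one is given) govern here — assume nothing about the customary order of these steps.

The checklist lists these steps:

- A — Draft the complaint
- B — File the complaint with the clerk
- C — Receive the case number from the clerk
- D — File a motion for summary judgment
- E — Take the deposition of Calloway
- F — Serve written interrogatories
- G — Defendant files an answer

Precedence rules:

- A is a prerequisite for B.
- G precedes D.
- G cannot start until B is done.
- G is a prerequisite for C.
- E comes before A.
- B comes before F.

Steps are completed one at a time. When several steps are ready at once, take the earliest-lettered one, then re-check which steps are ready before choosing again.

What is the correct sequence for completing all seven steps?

E is the only step with nothing outstanding, so it goes first.
A is the only step now ready → A.
That leaves B as the only ready step → B.
Ready: F and G. F has the earlier label → F.
G needed B, now all done → G.
Ready: C and D. C has the earlier label → C.
That leaves D as the only ready step → D.

E A B F G C D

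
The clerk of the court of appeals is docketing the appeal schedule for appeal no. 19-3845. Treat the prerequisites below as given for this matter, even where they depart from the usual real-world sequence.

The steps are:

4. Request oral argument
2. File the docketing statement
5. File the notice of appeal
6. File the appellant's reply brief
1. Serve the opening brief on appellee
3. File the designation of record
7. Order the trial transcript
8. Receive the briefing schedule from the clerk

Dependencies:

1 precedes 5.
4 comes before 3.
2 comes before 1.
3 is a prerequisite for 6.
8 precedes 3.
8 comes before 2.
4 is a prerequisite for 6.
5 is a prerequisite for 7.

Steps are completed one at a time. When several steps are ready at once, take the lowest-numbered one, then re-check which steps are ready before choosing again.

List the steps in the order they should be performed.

Nothing is required for 4 and 8. 4 has the earlier label → 4 first.
Next only 8 has its prerequisites met → 8.
2 and 3 are both available; 2 has the earlier label → 2.
Ready: 1 and 3. 1 has the earlier label → 1.
Ready: 3 and 5. 3 has the earlier label → 3.
Ready: 5 and 6. 5 has the earlier label → 5.
7 now also ready, so the ready set is {6, 7}; 6 has the earlier label → 6.
Next only 7 has its prerequisites met → 7.

4, 8, 2, 1, 3, 5, 6, 7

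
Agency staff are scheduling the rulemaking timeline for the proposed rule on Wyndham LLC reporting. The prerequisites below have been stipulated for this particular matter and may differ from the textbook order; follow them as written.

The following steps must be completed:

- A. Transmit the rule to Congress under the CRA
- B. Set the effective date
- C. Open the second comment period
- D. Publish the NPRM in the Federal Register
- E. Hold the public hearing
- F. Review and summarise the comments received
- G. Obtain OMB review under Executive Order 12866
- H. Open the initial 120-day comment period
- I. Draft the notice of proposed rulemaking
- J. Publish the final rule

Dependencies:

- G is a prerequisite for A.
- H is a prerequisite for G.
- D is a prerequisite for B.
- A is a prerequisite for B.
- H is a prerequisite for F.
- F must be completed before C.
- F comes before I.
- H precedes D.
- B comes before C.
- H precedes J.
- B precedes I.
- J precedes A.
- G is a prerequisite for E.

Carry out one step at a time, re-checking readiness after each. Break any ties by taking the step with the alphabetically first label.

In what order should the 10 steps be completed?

H → D → F → G → E → J → A → B → C → I

H has no prerequisites → H first.
Now D, F, G and J have their prerequisites met. D has the earlier label, so D next.
F, G and J are all available; F has the earlier label → F.
Ready: G and J. G has the earlier label → G.
E now also ready, so the ready set is {E, J}; E has the earlier label → E.
J needed H, now all done → J.
A is the only step now ready → A.
That leaves B as the only ready step → B.
Ready: C and I. C has the earlier label → C.
Next only I has its prerequisites met → I.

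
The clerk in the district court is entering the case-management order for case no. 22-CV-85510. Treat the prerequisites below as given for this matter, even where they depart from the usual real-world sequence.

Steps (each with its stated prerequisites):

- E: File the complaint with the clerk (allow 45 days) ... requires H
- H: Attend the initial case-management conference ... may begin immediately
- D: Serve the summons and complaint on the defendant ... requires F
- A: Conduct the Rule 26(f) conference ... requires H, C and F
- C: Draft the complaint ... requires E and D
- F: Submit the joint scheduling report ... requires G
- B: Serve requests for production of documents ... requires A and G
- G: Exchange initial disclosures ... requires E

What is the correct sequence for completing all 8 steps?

H → E → G → F → D → C → A → B

H has no prerequisites → H first.
Next only E has its prerequisites met → E.
G needed E, now all done → G.
F is the only step now ready → F.
D is the only step now ready → D.
C needed E and D, now all done → C.
A needed H, C and F, now all done → A.
B needed A and G, now all done → B.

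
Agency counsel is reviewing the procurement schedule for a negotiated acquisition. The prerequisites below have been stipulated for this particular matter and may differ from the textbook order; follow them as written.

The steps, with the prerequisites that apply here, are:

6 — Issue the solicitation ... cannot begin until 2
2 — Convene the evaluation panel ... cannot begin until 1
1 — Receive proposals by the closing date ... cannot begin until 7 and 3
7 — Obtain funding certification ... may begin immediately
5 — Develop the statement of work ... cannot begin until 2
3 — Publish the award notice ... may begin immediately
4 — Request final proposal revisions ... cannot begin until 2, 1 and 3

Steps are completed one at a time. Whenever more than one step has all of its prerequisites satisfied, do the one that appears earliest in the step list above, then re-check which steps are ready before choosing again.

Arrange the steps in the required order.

7, 3, 1, 2, 6, 5, 4

7 and 3 have no prerequisites; 7 is listed earlier, so 7 is first.
Next only 3 has its prerequisites met → 3.
1 needed 7 and 3, now all done → 1.
2 is the only step now ready → 2.
Now 6, 5 and 4 have their prerequisites met. 6 is listed earlier, so 6 next.
Now 5 and 4 have their prerequisites met. 5 is listed earlier, so 5 next.
4 is the only step now ready → 4.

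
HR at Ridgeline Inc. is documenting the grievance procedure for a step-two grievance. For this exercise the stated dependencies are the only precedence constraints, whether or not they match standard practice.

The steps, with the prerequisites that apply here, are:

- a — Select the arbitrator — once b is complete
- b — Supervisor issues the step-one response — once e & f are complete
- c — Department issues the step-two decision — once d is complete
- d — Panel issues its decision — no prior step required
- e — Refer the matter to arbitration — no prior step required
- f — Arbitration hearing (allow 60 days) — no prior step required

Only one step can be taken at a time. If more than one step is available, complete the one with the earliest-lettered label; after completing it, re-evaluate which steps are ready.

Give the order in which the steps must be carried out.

Nothing is required for d, e and f. d has the earlier label → d first.
c now also ready, so the ready set is {c, e, f}; c has the earlier label → c.
Now e and f have their prerequisites met. e has the earlier label, so e next.
f is the only step now ready → f.
Next only b has its prerequisites met → b.
a needed b, now all done → a.

d c e f b a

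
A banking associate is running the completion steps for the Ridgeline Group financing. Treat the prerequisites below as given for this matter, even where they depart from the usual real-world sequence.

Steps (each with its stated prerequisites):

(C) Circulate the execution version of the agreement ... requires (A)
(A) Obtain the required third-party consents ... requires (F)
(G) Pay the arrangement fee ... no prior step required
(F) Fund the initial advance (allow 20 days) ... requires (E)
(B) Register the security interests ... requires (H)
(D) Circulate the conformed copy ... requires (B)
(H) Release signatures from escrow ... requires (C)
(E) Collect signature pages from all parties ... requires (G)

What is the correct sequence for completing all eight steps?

(G) has no prerequisites → (G) first.
(E) needed (G), now all done → (E).
That leaves (F) as the only ready step → (F).
(A) needed (F), now all done → (A).
(C) needed (A), now all done → (C).
(H) is the only step now ready → (H).
(B) needed (H), now all done → (B).
That leaves (D) as the only ready step → (D).

(G), (E), (F), (A), (C), (H), (B), (D)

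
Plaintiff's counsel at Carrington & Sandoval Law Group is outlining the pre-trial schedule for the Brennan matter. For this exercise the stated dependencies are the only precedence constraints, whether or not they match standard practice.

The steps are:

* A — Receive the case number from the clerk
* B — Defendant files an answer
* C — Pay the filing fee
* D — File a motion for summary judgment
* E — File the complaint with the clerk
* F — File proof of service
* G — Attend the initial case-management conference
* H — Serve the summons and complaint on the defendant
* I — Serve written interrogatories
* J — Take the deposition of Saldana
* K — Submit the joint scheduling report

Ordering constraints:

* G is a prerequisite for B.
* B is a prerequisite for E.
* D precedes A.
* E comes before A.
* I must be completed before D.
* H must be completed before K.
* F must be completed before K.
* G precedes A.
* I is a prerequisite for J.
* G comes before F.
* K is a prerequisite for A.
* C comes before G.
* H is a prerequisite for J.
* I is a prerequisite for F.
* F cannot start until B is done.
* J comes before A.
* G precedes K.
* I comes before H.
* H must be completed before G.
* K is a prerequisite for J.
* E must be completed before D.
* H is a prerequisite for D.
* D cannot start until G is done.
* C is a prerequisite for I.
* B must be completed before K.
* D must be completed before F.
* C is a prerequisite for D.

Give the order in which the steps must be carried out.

C, I, H, G, B, E, D, F, K, J, A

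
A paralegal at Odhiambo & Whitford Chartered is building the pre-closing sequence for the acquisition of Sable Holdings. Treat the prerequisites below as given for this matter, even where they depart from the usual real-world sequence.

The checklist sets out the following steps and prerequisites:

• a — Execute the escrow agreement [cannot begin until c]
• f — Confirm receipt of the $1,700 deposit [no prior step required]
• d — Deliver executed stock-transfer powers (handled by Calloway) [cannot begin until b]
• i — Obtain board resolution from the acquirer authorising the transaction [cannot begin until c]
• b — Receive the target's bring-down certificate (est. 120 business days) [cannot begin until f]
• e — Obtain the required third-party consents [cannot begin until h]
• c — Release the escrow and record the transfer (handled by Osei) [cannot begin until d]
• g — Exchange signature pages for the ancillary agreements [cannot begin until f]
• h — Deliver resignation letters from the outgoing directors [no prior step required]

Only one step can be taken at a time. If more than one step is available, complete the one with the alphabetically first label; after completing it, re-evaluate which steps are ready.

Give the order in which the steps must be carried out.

f, b, d, c, a, g, h, e, i

Nothing is required for f and h. f has the earlier label → f first.
Now b, g and h have their prerequisites met. b has the earlier label, so b next.
d now also ready, so the ready set is {d, g, h}; d has the earlier label → d.
c now also ready, so the ready set is {c, g, h}; c has the earlier label → c.
a, g, h and i are all available; a has the earlier label → a.
Ready: g, h and i. g has the earlier label → g.
Now h and i have their prerequisites met. h has the earlier label, so h next.
Ready: e and i. e has the earlier label → e.
That leaves i as the only ready step → i.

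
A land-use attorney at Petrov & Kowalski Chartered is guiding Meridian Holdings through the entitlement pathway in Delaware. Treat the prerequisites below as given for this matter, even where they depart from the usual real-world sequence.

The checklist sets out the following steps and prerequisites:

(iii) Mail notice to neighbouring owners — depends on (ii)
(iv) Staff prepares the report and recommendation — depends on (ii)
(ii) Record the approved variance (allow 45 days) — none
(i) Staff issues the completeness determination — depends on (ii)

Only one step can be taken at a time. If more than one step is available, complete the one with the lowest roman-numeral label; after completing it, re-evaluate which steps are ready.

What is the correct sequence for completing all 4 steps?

(ii) has no prerequisites → (ii) first.
Now (i), (iii) and (iv) have their prerequisites met. (i) has the earlier label, so (i) next.
Ready: (iii) and (iv). (iii) has the earlier label → (iii).
(iv) is the only step now ready → (iv).

(ii), (i), (iii), (iv)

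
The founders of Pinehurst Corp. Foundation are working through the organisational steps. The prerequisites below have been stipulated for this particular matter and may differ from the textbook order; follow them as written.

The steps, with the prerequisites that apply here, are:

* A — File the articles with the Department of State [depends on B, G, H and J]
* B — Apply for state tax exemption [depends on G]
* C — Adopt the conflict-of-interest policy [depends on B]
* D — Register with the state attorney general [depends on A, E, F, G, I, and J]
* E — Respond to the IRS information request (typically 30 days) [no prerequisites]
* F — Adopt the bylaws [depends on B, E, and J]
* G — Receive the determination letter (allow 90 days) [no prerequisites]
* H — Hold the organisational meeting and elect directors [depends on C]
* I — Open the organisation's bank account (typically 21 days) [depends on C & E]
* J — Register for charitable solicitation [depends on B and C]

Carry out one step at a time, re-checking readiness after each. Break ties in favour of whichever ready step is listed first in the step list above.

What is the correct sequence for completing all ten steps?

Nothing is required for E and G. E is listed earlier → E first.
G is the only step now ready → G.
B is the only step now ready → B.
C needed B, now all done → C.
Now H, I and J have their prerequisites met. H is listed earlier, so H next.
Now I and J have their prerequisites met. I is listed earlier, so I next.
Next only J has its prerequisites met → J.
A and F are both available; A is listed earlier → A.
That leaves F as the only ready step → F.
D needed A, E, F, G, I and J, now all done → D.

E → G → B → C → H → I → J → A → F → D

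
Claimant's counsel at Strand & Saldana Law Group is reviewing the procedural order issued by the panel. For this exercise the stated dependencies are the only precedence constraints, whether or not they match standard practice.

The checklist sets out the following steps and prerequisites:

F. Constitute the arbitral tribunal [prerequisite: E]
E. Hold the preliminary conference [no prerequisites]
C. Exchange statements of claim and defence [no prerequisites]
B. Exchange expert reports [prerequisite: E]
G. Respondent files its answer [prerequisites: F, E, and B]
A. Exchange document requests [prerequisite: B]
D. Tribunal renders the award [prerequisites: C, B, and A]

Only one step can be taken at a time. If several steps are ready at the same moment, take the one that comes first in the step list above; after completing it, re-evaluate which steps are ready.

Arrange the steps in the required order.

E → F → C → B → G → A → D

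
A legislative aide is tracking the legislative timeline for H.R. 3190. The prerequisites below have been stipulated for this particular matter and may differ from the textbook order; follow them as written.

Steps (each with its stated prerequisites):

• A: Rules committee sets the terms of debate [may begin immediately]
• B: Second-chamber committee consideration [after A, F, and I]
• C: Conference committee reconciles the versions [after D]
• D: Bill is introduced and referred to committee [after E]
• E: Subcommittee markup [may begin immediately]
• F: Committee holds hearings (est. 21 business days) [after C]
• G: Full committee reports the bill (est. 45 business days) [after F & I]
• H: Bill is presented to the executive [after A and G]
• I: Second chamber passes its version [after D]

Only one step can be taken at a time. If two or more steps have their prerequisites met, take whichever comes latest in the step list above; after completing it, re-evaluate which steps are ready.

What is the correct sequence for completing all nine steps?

E and A have no prerequisites; E is listed later, so E is first.
D and A are both available; D is listed later → D.
I and C now also ready, so the ready set is {I, C, A}; I is listed later → I.
C and A are both available; C is listed later → C.
F now also ready, so the ready set is {F, A}; F is listed later → F.
G now also ready, so the ready set is {G, A}; G is listed later → G.
A is the only step now ready → A.
Now H and B have their prerequisites met. H is listed later, so H next.
That leaves B as the only ready step → B.

E, D, I, C, F, G, A, H, B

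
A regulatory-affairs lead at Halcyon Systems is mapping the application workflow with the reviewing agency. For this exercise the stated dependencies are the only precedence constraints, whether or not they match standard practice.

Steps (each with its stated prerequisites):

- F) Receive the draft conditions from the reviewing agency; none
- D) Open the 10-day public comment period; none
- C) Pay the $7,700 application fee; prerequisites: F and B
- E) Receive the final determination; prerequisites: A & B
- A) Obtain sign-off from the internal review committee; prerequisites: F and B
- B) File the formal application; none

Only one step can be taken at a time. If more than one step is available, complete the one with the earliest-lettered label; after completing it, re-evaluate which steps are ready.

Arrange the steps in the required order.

B → D → F → A → C → E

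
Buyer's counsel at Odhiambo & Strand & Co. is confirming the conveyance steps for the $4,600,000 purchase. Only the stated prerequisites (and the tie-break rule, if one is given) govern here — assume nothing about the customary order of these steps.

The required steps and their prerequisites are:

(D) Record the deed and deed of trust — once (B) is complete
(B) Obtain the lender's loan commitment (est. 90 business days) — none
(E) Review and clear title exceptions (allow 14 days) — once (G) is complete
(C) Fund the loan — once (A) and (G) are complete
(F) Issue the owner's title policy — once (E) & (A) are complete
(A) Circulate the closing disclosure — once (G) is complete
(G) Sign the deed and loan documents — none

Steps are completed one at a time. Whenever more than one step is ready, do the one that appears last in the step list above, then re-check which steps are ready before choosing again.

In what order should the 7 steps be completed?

Nothing is required for (G) and (B). (G) is listed later → (G) first.
(A) and (E) now also ready, so the ready set is {(A), (E), (B)}; (A) is listed later → (A).
Ready: (C), (E) and (B). (C) is listed later → (C).
(E) and (B) are both available; (E) is listed later → (E).
(F) and (B) are both available; (F) is listed later → (F).
That leaves (B) as the only ready step → (B).
(D) needed (B), now all done → (D).

(G) (A) (C) (E) (F) (B) (D)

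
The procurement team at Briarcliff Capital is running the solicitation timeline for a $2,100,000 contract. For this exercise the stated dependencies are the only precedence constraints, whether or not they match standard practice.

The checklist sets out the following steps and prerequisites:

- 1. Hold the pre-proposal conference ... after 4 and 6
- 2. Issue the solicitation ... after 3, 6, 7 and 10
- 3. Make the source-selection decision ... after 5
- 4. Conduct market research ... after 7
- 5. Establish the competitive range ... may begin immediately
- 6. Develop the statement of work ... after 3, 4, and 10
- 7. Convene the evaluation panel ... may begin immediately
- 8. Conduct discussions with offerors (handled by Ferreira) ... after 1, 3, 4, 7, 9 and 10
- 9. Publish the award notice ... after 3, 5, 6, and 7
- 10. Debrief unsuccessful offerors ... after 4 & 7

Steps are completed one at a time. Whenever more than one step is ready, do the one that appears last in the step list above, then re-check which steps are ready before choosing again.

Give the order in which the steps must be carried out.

7 5 4 10 3 6 9 2 1 8

7 and 5 have no prerequisites; 7 is listed later, so 7 is first.
4 now also ready, so the ready set is {5, 4}; 5 is listed later → 5.
Ready: 4 and 3. 4 is listed later → 4.
Now 10 and 3 have their prerequisites met. 10 is listed later, so 10 next.
That leaves 3 as the only ready step → 3.
6 needed 10, 4 and 3, now all done → 6.
Ready: 9, 2 and 1. 9 is listed later → 9.
Now 2 and 1 have their prerequisites met. 2 is listed later, so 2 next.
Next only 1 has its prerequisites met → 1.
Next only 8 has its prerequisites met → 8.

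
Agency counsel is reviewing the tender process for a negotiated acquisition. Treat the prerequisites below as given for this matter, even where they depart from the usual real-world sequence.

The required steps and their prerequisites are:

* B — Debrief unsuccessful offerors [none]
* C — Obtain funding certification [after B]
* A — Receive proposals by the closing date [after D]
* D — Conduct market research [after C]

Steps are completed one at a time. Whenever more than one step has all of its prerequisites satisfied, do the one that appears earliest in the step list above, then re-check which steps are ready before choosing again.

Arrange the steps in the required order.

B → C → D → A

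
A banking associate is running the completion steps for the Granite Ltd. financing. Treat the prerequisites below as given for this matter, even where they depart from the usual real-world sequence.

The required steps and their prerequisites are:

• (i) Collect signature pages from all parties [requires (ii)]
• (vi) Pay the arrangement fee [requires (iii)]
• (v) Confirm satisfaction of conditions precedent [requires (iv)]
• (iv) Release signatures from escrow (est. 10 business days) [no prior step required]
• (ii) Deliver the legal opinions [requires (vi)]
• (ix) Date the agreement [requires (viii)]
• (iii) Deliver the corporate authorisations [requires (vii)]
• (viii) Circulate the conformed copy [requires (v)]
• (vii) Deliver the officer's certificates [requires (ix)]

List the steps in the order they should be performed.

(iv), (v), (viii), (ix), (vii), (iii), (vi), (ii), (i)

Only (iv) has no prerequisites, so it is first.
Next only (v) has its prerequisites met → (v).
That leaves (viii) as the only ready step → (viii).
That leaves (ix) as the only ready step → (ix).
(vii) needed (ix), now all done → (vii).
That leaves (iii) as the only ready step → (iii).
(vi) needed (iii), now all done → (vi).
(ii) needed (vi), now all done → (ii).
(i) needed (ii), now all done → (i).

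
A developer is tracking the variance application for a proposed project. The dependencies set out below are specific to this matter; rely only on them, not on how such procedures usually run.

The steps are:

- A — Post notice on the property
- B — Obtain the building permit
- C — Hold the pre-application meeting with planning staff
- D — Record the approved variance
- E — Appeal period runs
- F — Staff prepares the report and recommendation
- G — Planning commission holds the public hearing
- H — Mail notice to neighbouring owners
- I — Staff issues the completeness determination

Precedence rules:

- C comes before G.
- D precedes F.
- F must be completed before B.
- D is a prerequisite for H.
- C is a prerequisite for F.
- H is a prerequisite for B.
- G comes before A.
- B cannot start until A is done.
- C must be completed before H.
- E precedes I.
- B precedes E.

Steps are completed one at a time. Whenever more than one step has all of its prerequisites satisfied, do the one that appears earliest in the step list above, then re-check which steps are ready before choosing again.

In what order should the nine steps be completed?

C, D, F, G, A, H, B, E, I

Nothing is required for C and D. C is listed earlier → C first.
Now D and G have their prerequisites met. D is listed earlier, so D next.
F and H now also ready, so the ready set is {F, G, H}; F is listed earlier → F.
Ready: G and H. G is listed earlier → G.
A now also ready, so the ready set is {A, H}; A is listed earlier → A.
H needed C and D, now all done → H.
That leaves B as the only ready step → B.
E needed B, now all done → E.
Next only I has its prerequisites met → I.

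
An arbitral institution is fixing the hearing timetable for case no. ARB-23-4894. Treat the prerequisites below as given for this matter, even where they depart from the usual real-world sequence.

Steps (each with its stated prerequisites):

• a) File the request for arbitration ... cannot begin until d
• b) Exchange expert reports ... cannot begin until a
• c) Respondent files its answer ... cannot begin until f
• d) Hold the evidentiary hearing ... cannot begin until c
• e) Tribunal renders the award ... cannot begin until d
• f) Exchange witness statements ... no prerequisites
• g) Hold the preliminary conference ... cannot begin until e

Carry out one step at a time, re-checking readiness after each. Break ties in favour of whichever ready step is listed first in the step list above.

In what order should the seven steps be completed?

f c d a b e g

f has no prerequisites → f first.
c needed f, now all done → c.
d is the only step now ready → d.
Now a and e have their prerequisites met. a is listed earlier, so a next.
b and e are both available; b is listed earlier → b.
e is the only step now ready → e.
g is the only step now ready → g.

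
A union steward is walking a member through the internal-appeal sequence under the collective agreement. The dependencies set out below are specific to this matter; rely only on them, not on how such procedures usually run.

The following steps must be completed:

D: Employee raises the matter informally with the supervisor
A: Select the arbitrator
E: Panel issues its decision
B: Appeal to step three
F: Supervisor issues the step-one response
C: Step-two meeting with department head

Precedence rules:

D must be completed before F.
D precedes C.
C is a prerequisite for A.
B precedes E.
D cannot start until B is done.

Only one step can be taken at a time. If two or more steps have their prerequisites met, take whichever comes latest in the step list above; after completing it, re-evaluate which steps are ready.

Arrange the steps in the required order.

B, E, D, C, F, A

B has no prerequisites → B first.
E and D are both available; E is listed later → E.
D needed B, now all done → D.
Now C and F have their prerequisites met. C is listed later, so C next.
F and A are both available; F is listed later → F.
Next only A has its prerequisites met → A.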